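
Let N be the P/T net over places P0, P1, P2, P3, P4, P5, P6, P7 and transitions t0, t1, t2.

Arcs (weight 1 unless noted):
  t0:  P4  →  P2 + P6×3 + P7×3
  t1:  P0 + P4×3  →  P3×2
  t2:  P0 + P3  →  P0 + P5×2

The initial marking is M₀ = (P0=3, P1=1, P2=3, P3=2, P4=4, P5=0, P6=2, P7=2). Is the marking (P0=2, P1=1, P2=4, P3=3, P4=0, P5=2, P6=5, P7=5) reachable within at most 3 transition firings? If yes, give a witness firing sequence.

YES — reachable via ⟨t0, t1, t2⟩ (3 firings)

step 1: fire t0:  (P0=3, P1=1, P2=3, P3=2, P4=4, P5=0, P6=2, P7=2) → (P0=3, P1=1, P2=4, P3=2, P4=3, P5=0, P6=5, P7=5)
step 2: fire t1:  (P0=3, P1=1, P2=4, P3=2, P4=3, P5=0, P6=5, P7=5) → (P0=2, P1=1, P2=4, P3=4, P4=0, P5=0, P6=5, P7=5)
step 3: fire t2:  (P0=2, P1=1, P2=4, P3=4, P4=0, P5=0, P6=5, P7=5) → (P0=2, P1=1, P2=4, P3=3, P4=0, P5=2, P6=5, P7=5)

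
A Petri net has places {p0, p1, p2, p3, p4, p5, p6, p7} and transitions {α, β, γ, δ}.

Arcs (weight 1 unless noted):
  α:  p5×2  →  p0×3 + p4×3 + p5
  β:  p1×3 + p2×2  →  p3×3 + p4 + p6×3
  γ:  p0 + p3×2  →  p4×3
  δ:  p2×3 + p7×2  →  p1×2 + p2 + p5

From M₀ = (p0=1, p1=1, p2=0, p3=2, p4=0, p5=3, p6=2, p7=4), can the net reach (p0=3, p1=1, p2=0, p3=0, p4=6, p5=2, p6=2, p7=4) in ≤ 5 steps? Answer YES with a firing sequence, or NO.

step 1: fire α:  (p0=1, p1=1, p2=0, p3=2, p4=0, p5=3, p6=2, p7=4) → (p0=4, p1=1, p2=0, p3=2, p4=3, p5=2, p6=2, p7=4)
step 2: fire γ:  (p0=4, p1=1, p2=0, p3=2, p4=3, p5=2, p6=2, p7=4) → (p0=3, p1=1, p2=0, p3=0, p4=6, p5=2, p6=2, p7=4)

YES — reachable via ⟨α, γ⟩ (2 firings)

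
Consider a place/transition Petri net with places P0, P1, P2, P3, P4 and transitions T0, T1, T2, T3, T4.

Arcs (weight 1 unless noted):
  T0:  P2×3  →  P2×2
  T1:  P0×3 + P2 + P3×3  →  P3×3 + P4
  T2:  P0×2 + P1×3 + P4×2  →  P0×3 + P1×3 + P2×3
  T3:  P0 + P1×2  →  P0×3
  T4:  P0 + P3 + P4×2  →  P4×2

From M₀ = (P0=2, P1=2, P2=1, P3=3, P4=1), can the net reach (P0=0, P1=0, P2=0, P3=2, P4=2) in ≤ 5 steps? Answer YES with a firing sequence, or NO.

step 1: fire T3:  (P0=2, P1=2, P2=1, P3=3, P4=1) → (P0=4, P1=0, P2=1, P3=3, P4=1)
step 2: fire T1:  (P0=4, P1=0, P2=1, P3=3, P4=1) → (P0=1, P1=0, P2=0, P3=3, P4=2)
step 3: fire T4:  (P0=1, P1=0, P2=0, P3=3, P4=2) → (P0=0, P1=0, P2=0, P3=2, P4=2)

YES — reachable via ⟨T3, T1, T4⟩ (3 firings)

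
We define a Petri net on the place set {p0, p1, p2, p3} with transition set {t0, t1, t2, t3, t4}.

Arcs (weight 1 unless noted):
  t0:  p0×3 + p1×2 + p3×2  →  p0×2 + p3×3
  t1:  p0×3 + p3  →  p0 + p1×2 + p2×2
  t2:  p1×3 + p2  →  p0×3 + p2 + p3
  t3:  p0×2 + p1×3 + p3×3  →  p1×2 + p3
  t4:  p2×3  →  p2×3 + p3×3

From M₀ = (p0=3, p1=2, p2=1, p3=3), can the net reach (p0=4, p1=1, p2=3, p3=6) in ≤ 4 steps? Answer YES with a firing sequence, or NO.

YES — reachable via ⟨t1, t2, t4⟩ (3 firings)

step 1: fire t1:  (p0=3, p1=2, p2=1, p3=3) → (p0=1, p1=4, p2=3, p3=2)
step 2: fire t2:  (p0=1, p1=4, p2=3, p3=2) → (p0=4, p1=1, p2=3, p3=3)
step 3: fire t4:  (p0=4, p1=1, p2=3, p3=3) → (p0=4, p1=1, p2=3, p3=6)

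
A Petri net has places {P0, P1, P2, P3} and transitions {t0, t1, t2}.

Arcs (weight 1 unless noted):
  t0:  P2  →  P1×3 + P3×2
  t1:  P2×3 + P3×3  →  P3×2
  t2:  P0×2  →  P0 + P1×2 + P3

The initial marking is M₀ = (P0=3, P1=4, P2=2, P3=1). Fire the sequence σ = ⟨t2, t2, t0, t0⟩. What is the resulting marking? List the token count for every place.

step 1: fire t2:  (P0=3, P1=4, P2=2, P3=1) → (P0=2, P1=6, P2=2, P3=2)
step 2: fire t2:  (P0=2, P1=6, P2=2, P3=2) → (P0=1, P1=8, P2=2, P3=3)
step 3: fire t0:  (P0=1, P1=8, P2=2, P3=3) → (P0=1, P1=11, P2=1, P3=5)
step 4: fire t0:  (P0=1, P1=11, P2=1, P3=5) → (P0=1, P1=14, P2=0, P3=7)

(P0=1, P1=14, P2=0, P3=7)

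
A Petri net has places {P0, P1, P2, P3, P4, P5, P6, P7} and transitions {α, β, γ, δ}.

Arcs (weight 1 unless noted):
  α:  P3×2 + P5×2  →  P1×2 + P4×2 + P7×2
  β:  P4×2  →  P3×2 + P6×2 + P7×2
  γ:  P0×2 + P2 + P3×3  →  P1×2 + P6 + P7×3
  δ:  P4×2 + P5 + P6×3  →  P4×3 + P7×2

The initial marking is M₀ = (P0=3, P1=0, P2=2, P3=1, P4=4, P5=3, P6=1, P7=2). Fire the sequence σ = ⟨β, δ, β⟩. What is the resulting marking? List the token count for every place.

step 1: fire β:  (P0=3, P1=0, P2=2, P3=1, P4=4, P5=3, P6=1, P7=2) → (P0=3, P1=0, P2=2, P3=3, P4=2, P5=3, P6=3, P7=4)
step 2: fire δ:  (P0=3, P1=0, P2=2, P3=3, P4=2, P5=3, P6=3, P7=4) → (P0=3, P1=0, P2=2, P3=3, P4=3, P5=2, P6=0, P7=6)
step 3: fire β:  (P0=3, P1=0, P2=2, P3=3, P4=3, P5=2, P6=0, P7=6) → (P0=3, P1=0, P2=2, P3=5, P4=1, P5=2, P6=2, P7=8)

(P0=3, P1=0, P2=2, P3=5, P4=1, P5=2, P6=2, P7=8)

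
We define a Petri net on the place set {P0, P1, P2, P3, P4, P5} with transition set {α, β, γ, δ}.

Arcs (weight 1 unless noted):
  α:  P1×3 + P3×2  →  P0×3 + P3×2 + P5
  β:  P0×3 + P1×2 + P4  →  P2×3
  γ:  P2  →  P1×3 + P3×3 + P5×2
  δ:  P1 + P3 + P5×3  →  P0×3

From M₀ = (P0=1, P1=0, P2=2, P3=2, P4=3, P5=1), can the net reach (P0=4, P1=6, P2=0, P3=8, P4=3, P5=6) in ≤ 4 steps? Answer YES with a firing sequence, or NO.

depth 0: 1 marking
depth 1: 2 markings reached so far
depth 2: 5 markings reached so far
depth 3: 8 markings reached so far
depth 4: 12 markings reached so far
target is not among the 12 markings reachable within 4 steps

NO — not reachable within 4 firings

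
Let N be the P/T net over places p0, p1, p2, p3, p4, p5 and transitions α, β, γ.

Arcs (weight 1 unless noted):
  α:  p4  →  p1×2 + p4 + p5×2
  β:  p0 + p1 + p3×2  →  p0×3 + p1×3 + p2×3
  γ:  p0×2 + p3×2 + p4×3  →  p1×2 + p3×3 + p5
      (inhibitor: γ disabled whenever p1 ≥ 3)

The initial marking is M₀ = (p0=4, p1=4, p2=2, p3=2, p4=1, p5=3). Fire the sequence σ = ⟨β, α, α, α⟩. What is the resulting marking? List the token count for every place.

step 1: fire β:  (p0=4, p1=4, p2=2, p3=2, p4=1, p5=3) → (p0=6, p1=6, p2=5, p3=0, p4=1, p5=3)
step 2: fire α:  (p0=6, p1=6, p2=5, p3=0, p4=1, p5=3) → (p0=6, p1=8, p2=5, p3=0, p4=1, p5=5)
step 3: fire α:  (p0=6, p1=8, p2=5, p3=0, p4=1, p5=5) → (p0=6, p1=10, p2=5, p3=0, p4=1, p5=7)
step 4: fire α:  (p0=6, p1=10, p2=5, p3=0, p4=1, p5=7) → (p0=6, p1=12, p2=5, p3=0, p4=1, p5=9)

(p0=6, p1=12, p2=5, p3=0, p4=1, p5=9)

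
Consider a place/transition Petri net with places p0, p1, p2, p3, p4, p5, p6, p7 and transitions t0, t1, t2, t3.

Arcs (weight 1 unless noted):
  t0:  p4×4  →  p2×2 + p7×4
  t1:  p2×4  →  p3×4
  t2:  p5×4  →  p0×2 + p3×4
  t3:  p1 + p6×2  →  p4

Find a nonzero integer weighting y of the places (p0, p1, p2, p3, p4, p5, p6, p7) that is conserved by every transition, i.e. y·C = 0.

y = (p0:4, p1:-1, p2:-2, p3:-2, p4:-1, p5:0, p6:0, p7:0)

Incidence matrix C (rows=places, cols=transitions):
       t0   t1   t2   t3
   p0   0    0    2    0
   p1   0    0    0   -1
   p2   2   -4    0    0
   p3   0    4    4    0
   p4  -4    0    0    1
   p5   0    0   -4    0
   p6   0    0    0   -2
   p7   4    0    0    0

Candidate y = [4, -1, -2, -2, -1, 0, 0, 0]; check y·C column-wise:
  col t0: 4·0 + -1·0 + -2·2 + -2·0 + -1·-4 + 0·4 = 0
  col t1: 4·0 + -1·0 + -2·-4 + -2·4 + -1·0 = 0
  col t2: 4·2 + -1·0 + -2·0 + -2·4 + -1·0 + 0·-4 = 0
  col t3: 4·0 + -1·-1 + -2·0 + -2·0 + -1·1 + 0·-2 = 0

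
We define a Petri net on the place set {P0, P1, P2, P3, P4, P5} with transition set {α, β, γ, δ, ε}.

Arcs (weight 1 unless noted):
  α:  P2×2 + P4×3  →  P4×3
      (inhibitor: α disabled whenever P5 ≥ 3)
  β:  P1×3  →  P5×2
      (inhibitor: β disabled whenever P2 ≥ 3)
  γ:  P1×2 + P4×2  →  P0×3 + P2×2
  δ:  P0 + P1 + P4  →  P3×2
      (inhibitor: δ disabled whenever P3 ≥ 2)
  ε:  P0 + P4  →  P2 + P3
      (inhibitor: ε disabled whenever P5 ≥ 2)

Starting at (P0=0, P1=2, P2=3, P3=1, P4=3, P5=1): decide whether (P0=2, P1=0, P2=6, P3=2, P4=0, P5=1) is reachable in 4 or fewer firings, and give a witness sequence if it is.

YES — reachable via ⟨γ, ε⟩ (2 firings)

step 1: fire γ:  (P0=0, P1=2, P2=3, P3=1, P4=3, P5=1) → (P0=3, P1=0, P2=5, P3=1, P4=1, P5=1)
step 2: fire ε:  (P0=3, P1=0, P2=5, P3=1, P4=1, P5=1) → (P0=2, P1=0, P2=6, P3=2, P4=0, P5=1)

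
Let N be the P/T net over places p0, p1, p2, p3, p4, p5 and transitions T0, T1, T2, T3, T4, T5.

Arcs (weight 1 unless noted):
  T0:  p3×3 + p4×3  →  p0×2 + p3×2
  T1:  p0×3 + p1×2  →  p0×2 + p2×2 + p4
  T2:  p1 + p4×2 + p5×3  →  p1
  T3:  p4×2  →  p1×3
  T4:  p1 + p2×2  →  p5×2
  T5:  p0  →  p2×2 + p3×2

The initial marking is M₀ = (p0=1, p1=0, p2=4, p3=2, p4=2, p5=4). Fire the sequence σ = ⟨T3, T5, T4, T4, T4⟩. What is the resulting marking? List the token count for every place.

(p0=0, p1=0, p2=0, p3=4, p4=0, p5=10)

step 1: fire T3:  (p0=1, p1=0, p2=4, p3=2, p4=2, p5=4) → (p0=1, p1=3, p2=4, p3=2, p4=0, p5=4)
step 2: fire T5:  (p0=1, p1=3, p2=4, p3=2, p4=0, p5=4) → (p0=0, p1=3, p2=6, p3=4, p4=0, p5=4)
step 3: fire T4:  (p0=0, p1=3, p2=6, p3=4, p4=0, p5=4) → (p0=0, p1=2, p2=4, p3=4, p4=0, p5=6)
step 4: fire T4:  (p0=0, p1=2, p2=4, p3=4, p4=0, p5=6) → (p0=0, p1=1, p2=2, p3=4, p4=0, p5=8)
step 5: fire T4:  (p0=0, p1=1, p2=2, p3=4, p4=0, p5=8) → (p0=0, p1=0, p2=0, p3=4, p4=0, p5=10)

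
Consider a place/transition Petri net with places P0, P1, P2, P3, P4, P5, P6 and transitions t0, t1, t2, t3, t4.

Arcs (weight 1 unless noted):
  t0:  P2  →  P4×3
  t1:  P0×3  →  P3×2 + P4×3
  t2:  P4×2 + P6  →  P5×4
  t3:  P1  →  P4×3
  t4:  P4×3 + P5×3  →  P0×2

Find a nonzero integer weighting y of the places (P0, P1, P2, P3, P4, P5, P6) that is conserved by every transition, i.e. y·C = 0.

Incidence matrix C (rows=places, cols=transitions):
       t0   t1   t2   t3   t4
   P0   0   -3    0    0    2
   P1   0    0    0   -1    0
   P2  -1    0    0    0    0
   P3   0    2    0    0    0
   P4   3    3   -2    3   -3
   P5   0    0    4    0   -3
   P6   0    0   -1    0    0

Candidate y = [18, 24, 24, 15, 8, 4, 0]; check y·C column-wise:
  col t0: 18·0 + 24·0 + 24·-1 + 15·0 + 8·3 + 4·0 = 0
  col t1: 18·-3 + 24·0 + 24·0 + 15·2 + 8·3 + 4·0 = 0
  col t2: 18·0 + 24·0 + 24·0 + 15·0 + 8·-2 + 4·4 + 0·-1 = 0
  col t3: 18·0 + 24·-1 + 24·0 + 15·0 + 8·3 + 4·0 = 0
  col t4: 18·2 + 24·0 + 24·0 + 15·0 + 8·-3 + 4·-3 = 0

y = (P0:18, P1:24, P2:24, P3:15, P4:8, P5:4, P6:0)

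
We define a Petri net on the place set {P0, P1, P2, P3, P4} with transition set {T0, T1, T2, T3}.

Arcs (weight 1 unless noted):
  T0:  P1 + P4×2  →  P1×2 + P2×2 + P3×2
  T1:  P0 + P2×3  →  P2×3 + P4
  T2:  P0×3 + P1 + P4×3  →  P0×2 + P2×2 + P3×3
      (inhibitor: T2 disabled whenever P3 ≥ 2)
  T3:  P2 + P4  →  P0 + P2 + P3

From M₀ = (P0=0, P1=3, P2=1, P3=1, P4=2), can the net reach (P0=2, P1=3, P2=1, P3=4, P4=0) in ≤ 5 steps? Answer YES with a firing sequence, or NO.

depth 0: 1 marking
depth 1: 3 markings reached so far
depth 2: 4 markings reached so far
depth 3: 4 markings reached so far
(frontier empty at depth 3; search complete)
target is not among the 4 markings reachable within 5 steps

NO — not reachable within 5 firings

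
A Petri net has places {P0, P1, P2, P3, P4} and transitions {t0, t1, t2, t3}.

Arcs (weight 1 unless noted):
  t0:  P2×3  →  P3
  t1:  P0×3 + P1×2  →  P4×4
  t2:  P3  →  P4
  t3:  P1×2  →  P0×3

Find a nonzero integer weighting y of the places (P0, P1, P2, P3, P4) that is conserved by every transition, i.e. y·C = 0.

y = (P0:2, P1:3, P2:1, P3:3, P4:3)

Incidence matrix C (rows=places, cols=transitions):
       t0   t1   t2   t3
   P0   0   -3    0    3
   P1   0   -2    0   -2
   P2  -3    0    0    0
   P3   1    0   -1    0
   P4   0    4    1    0

Candidate y = [2, 3, 1, 3, 3]; check y·C column-wise:
  col t0: 2·0 + 3·0 + 1·-3 + 3·1 + 3·0 = 0
  col t1: 2·-3 + 3·-2 + 1·0 + 3·0 + 3·4 = 0
  col t2: 2·0 + 3·0 + 1·0 + 3·-1 + 3·1 = 0
  col t3: 2·3 + 3·-2 + 1·0 + 3·0 + 3·0 = 0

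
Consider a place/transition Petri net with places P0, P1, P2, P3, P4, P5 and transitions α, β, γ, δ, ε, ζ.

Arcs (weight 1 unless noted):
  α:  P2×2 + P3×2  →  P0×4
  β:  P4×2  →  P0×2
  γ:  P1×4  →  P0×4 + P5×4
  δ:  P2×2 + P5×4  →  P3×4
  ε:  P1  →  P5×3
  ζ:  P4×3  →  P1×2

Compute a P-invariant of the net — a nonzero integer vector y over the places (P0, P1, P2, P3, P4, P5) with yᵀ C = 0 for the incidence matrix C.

Incidence matrix C (rows=places, cols=transitions):
        α    β    γ    δ    ε    ζ
   P0   4    2    4    0    0    0
   P1   0    0   -4    0   -1    2
   P2  -2    0    0   -2    0    0
   P3  -2    0    0    4    0    0
   P4   0   -2    0    0    0   -3
   P5   0    0    4   -4    3    0

Candidate y = [2, 3, 2, 2, 2, 1]; check y·C column-wise:
  col α: 2·4 + 3·0 + 2·-2 + 2·-2 + 2·0 + 1·0 = 0
  col β: 2·2 + 3·0 + 2·0 + 2·0 + 2·-2 + 1·0 = 0
  col γ: 2·4 + 3·-4 + 2·0 + 2·0 + 2·0 + 1·4 = 0
  col δ: 2·0 + 3·0 + 2·-2 + 2·4 + 2·0 + 1·-4 = 0
  col ε: 2·0 + 3·-1 + 2·0 + 2·0 + 2·0 + 1·3 = 0
  col ζ: 2·0 + 3·2 + 2·0 + 2·0 + 2·-3 + 1·0 = 0

y = (P0:2, P1:3, P2:2, P3:2, P4:2, P5:1)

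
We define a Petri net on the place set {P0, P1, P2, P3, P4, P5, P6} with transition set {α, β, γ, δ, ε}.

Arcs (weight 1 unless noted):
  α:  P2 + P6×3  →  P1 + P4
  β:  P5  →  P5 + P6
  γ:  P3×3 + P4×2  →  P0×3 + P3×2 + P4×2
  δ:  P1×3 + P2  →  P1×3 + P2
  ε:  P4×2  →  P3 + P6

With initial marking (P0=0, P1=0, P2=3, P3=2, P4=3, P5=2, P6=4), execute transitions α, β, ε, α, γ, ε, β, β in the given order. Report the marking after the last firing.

step 1: fire α:  (P0=0, P1=0, P2=3, P3=2, P4=3, P5=2, P6=4) → (P0=0, P1=1, P2=2, P3=2, P4=4, P5=2, P6=1)
step 2: fire β:  (P0=0, P1=1, P2=2, P3=2, P4=4, P5=2, P6=1) → (P0=0, P1=1, P2=2, P3=2, P4=4, P5=2, P6=2)
step 3: fire ε:  (P0=0, P1=1, P2=2, P3=2, P4=4, P5=2, P6=2) → (P0=0, P1=1, P2=2, P3=3, P4=2, P5=2, P6=3)
step 4: fire α:  (P0=0, P1=1, P2=2, P3=3, P4=2, P5=2, P6=3) → (P0=0, P1=2, P2=1, P3=3, P4=3, P5=2, P6=0)
step 5: fire γ:  (P0=0, P1=2, P2=1, P3=3, P4=3, P5=2, P6=0) → (P0=3, P1=2, P2=1, P3=2, P4=3, P5=2, P6=0)
step 6: fire ε:  (P0=3, P1=2, P2=1, P3=2, P4=3, P5=2, P6=0) → (P0=3, P1=2, P2=1, P3=3, P4=1, P5=2, P6=1)
step 7: fire β:  (P0=3, P1=2, P2=1, P3=3, P4=1, P5=2, P6=1) → (P0=3, P1=2, P2=1, P3=3, P4=1, P5=2, P6=2)
step 8: fire β:  (P0=3, P1=2, P2=1, P3=3, P4=1, P5=2, P6=2) → (P0=3, P1=2, P2=1, P3=3, P4=1, P5=2, P6=3)

(P0=3, P1=2, P2=1, P3=3, P4=1, P5=2, P6=3)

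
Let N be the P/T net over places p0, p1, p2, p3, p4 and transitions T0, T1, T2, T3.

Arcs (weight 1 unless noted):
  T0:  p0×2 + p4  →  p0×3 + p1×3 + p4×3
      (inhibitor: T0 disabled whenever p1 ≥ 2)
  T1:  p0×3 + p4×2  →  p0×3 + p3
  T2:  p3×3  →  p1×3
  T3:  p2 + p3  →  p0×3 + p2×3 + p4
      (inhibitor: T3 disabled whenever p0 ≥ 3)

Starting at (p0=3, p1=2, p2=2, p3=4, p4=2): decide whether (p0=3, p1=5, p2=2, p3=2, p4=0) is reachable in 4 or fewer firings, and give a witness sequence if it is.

YES — reachable via ⟨T1, T2⟩ (2 firings)

step 1: fire T1:  (p0=3, p1=2, p2=2, p3=4, p4=2) → (p0=3, p1=2, p2=2, p3=5, p4=0)
step 2: fire T2:  (p0=3, p1=2, p2=2, p3=5, p4=0) → (p0=3, p1=5, p2=2, p3=2, p4=0)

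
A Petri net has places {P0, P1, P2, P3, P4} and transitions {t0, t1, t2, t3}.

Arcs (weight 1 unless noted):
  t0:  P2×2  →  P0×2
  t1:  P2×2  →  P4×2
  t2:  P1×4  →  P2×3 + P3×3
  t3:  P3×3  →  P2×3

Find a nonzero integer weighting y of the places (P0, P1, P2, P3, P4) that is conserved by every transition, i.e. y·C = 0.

y = (P0:2, P1:3, P2:2, P3:2, P4:2)

Incidence matrix C (rows=places, cols=transitions):
       t0   t1   t2   t3
   P0   2    0    0    0
   P1   0    0   -4    0
   P2  -2   -2    3    3
   P3   0    0    3   -3
   P4   0    2    0    0

Candidate y = [2, 3, 2, 2, 2]; check y·C column-wise:
  col t0: 2·2 + 3·0 + 2·-2 + 2·0 + 2·0 = 0
  col t1: 2·0 + 3·0 + 2·-2 + 2·0 + 2·2 = 0
  col t2: 2·0 + 3·-4 + 2·3 + 2·3 + 2·0 = 0
  col t3: 2·0 + 3·0 + 2·3 + 2·-3 + 2·0 = 0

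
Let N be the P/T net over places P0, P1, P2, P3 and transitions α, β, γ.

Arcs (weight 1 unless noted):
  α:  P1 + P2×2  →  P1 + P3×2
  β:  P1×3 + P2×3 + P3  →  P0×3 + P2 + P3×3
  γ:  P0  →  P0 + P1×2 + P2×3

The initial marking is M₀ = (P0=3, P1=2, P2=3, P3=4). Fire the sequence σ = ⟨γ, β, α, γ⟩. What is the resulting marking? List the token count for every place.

step 1: fire γ:  (P0=3, P1=2, P2=3, P3=4) → (P0=3, P1=4, P2=6, P3=4)
step 2: fire β:  (P0=3, P1=4, P2=6, P3=4) → (P0=6, P1=1, P2=4, P3=6)
step 3: fire α:  (P0=6, P1=1, P2=4, P3=6) → (P0=6, P1=1, P2=2, P3=8)
step 4: fire γ:  (P0=6, P1=1, P2=2, P3=8) → (P0=6, P1=3, P2=5, P3=8)

(P0=6, P1=3, P2=5, P3=8)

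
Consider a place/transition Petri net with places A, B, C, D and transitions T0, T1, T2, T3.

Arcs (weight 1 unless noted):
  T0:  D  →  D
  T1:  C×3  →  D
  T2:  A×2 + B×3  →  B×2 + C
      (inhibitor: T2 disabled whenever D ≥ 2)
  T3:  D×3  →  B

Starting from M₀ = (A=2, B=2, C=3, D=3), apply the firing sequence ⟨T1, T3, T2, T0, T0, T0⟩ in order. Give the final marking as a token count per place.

step 1: fire T1:  (A=2, B=2, C=3, D=3) → (A=2, B=2, C=0, D=4)
step 2: fire T3:  (A=2, B=2, C=0, D=4) → (A=2, B=3, C=0, D=1)
step 3: fire T2:  (A=2, B=3, C=0, D=1) → (A=0, B=2, C=1, D=1)
step 4: fire T0:  (A=0, B=2, C=1, D=1) → (A=0, B=2, C=1, D=1)
step 5: fire T0:  (A=0, B=2, C=1, D=1) → (A=0, B=2, C=1, D=1)
step 6: fire T0:  (A=0, B=2, C=1, D=1) → (A=0, B=2, C=1, D=1)

(A=0, B=2, C=1, D=1)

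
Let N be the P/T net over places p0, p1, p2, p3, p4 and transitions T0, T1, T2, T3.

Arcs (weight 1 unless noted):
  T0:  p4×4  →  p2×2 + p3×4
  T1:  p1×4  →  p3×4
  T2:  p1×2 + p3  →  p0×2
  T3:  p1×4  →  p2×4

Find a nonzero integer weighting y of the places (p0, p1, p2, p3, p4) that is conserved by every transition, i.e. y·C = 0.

Incidence matrix C (rows=places, cols=transitions):
       T0   T1   T2   T3
   p0   0    0    2    0
   p1   0   -4   -2   -4
   p2   2    0    0    4
   p3   4    4   -1    0
   p4  -4    0    0    0

Candidate y = [3, 2, 2, 2, 3]; check y·C column-wise:
  col T0: 3·0 + 2·0 + 2·2 + 2·4 + 3·-4 = 0
  col T1: 3·0 + 2·-4 + 2·0 + 2·4 + 3·0 = 0
  col T2: 3·2 + 2·-2 + 2·0 + 2·-1 + 3·0 = 0
  col T3: 3·0 + 2·-4 + 2·4 + 2·0 + 3·0 = 0

y = (p0:3, p1:2, p2:2, p3:2, p4:3)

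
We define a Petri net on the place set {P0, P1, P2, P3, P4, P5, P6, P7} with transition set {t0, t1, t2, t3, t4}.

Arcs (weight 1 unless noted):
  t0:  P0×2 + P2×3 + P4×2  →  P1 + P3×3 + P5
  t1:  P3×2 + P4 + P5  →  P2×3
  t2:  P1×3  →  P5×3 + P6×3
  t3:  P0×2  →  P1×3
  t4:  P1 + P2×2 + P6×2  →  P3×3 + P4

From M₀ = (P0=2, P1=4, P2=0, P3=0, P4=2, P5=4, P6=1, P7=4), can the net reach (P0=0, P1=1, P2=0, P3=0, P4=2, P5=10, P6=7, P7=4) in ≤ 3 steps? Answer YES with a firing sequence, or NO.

step 1: fire t2:  (P0=2, P1=4, P2=0, P3=0, P4=2, P5=4, P6=1, P7=4) → (P0=2, P1=1, P2=0, P3=0, P4=2, P5=7, P6=4, P7=4)
step 2: fire t3:  (P0=2, P1=1, P2=0, P3=0, P4=2, P5=7, P6=4, P7=4) → (P0=0, P1=4, P2=0, P3=0, P4=2, P5=7, P6=4, P7=4)
step 3: fire t2:  (P0=0, P1=4, P2=0, P3=0, P4=2, P5=7, P6=4, P7=4) → (P0=0, P1=1, P2=0, P3=0, P4=2, P5=10, P6=7, P7=4)

YES — reachable via ⟨t2, t3, t2⟩ (3 firings)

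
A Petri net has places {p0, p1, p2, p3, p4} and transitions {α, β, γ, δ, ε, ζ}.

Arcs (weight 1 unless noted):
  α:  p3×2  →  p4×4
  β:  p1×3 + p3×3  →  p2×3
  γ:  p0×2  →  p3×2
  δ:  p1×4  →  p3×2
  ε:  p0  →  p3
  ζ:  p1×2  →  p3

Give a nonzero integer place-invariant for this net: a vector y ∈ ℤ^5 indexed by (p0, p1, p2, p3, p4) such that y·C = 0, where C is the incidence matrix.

Incidence matrix C (rows=places, cols=transitions):
        α    β    γ    δ    ε    ζ
   p0   0    0   -2    0   -1    0
   p1   0   -3    0   -4    0   -2
   p2   0    3    0    0    0    0
   p3  -2   -3    2    2    1    1
   p4   4    0    0    0    0    0

Candidate y = [2, 1, 3, 2, 1]; check y·C column-wise:
  col α: 2·0 + 1·0 + 3·0 + 2·-2 + 1·4 = 0
  col β: 2·0 + 1·-3 + 3·3 + 2·-3 + 1·0 = 0
  col γ: 2·-2 + 1·0 + 3·0 + 2·2 + 1·0 = 0
  col δ: 2·0 + 1·-4 + 3·0 + 2·2 + 1·0 = 0
  col ε: 2·-1 + 1·0 + 3·0 + 2·1 + 1·0 = 0
  col ζ: 2·0 + 1·-2 + 3·0 + 2·1 + 1·0 = 0

y = (p0:2, p1:1, p2:3, p3:2, p4:1)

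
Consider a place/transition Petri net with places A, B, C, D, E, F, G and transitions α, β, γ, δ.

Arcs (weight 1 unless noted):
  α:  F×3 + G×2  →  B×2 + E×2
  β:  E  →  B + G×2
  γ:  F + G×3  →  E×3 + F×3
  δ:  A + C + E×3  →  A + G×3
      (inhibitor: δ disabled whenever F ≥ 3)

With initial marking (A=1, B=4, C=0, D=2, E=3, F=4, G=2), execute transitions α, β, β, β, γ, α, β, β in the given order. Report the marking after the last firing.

step 1: fire α:  (A=1, B=4, C=0, D=2, E=3, F=4, G=2) → (A=1, B=6, C=0, D=2, E=5, F=1, G=0)
step 2: fire β:  (A=1, B=6, C=0, D=2, E=5, F=1, G=0) → (A=1, B=7, C=0, D=2, E=4, F=1, G=2)
step 3: fire β:  (A=1, B=7, C=0, D=2, E=4, F=1, G=2) → (A=1, B=8, C=0, D=2, E=3, F=1, G=4)
step 4: fire β:  (A=1, B=8, C=0, D=2, E=3, F=1, G=4) → (A=1, B=9, C=0, D=2, E=2, F=1, G=6)
step 5: fire γ:  (A=1, B=9, C=0, D=2, E=2, F=1, G=6) → (A=1, B=9, C=0, D=2, E=5, F=3, G=3)
step 6: fire α:  (A=1, B=9, C=0, D=2, E=5, F=3, G=3) → (A=1, B=11, C=0, D=2, E=7, F=0, G=1)
step 7: fire β:  (A=1, B=11, C=0, D=2, E=7, F=0, G=1) → (A=1, B=12, C=0, D=2, E=6, F=0, G=3)
step 8: fire β:  (A=1, B=12, C=0, D=2, E=6, F=0, G=3) → (A=1, B=13, C=0, D=2, E=5, F=0, G=5)

(A=1, B=13, C=0, D=2, E=5, F=0, G=5)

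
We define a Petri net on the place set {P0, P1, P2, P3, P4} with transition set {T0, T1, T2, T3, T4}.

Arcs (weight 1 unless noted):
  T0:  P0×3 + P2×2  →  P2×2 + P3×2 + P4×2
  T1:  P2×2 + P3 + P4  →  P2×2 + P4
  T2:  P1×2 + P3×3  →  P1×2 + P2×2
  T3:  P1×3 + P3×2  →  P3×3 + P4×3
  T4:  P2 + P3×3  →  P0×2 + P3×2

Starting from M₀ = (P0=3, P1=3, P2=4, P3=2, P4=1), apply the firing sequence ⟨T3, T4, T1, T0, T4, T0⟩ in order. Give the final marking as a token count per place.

(P0=1, P1=0, P2=2, P3=4, P4=8)

step 1: fire T3:  (P0=3, P1=3, P2=4, P3=2, P4=1) → (P0=3, P1=0, P2=4, P3=3, P4=4)
step 2: fire T4:  (P0=3, P1=0, P2=4, P3=3, P4=4) → (P0=5, P1=0, P2=3, P3=2, P4=4)
step 3: fire T1:  (P0=5, P1=0, P2=3, P3=2, P4=4) → (P0=5, P1=0, P2=3, P3=1, P4=4)
step 4: fire T0:  (P0=5, P1=0, P2=3, P3=1, P4=4) → (P0=2, P1=0, P2=3, P3=3, P4=6)
step 5: fire T4:  (P0=2, P1=0, P2=3, P3=3, P4=6) → (P0=4, P1=0, P2=2, P3=2, P4=6)
step 6: fire T0:  (P0=4, P1=0, P2=2, P3=2, P4=6) → (P0=1, P1=0, P2=2, P3=4, P4=8)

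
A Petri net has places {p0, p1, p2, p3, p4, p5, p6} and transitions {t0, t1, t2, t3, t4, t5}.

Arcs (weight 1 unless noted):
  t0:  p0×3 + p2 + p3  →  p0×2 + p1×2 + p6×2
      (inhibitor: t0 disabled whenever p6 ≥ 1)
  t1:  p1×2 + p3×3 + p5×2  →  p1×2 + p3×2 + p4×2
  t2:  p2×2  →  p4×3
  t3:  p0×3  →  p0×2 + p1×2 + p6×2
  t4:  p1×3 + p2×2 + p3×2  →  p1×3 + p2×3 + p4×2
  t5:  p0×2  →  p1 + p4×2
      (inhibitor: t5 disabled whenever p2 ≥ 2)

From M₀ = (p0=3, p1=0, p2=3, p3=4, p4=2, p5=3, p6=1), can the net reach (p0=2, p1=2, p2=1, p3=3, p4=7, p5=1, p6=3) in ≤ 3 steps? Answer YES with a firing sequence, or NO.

step 1: fire t2:  (p0=3, p1=0, p2=3, p3=4, p4=2, p5=3, p6=1) → (p0=3, p1=0, p2=1, p3=4, p4=5, p5=3, p6=1)
step 2: fire t3:  (p0=3, p1=0, p2=1, p3=4, p4=5, p5=3, p6=1) → (p0=2, p1=2, p2=1, p3=4, p4=5, p5=3, p6=3)
step 3: fire t1:  (p0=2, p1=2, p2=1, p3=4, p4=5, p5=3, p6=3) → (p0=2, p1=2, p2=1, p3=3, p4=7, p5=1, p6=3)

YES — reachable via ⟨t2, t3, t1⟩ (3 firings)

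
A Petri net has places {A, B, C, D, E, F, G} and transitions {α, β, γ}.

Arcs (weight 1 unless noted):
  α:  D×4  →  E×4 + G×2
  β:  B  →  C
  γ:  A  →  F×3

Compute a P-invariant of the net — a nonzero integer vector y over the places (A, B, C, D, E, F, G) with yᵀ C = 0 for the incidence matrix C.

Incidence matrix C (rows=places, cols=transitions):
        α    β    γ
    A   0    0   -1
    B   0   -1    0
    C   0    1    0
    D  -4    0    0
    E   4    0    0
    F   0    0    3
    G   2    0    0

Candidate y = [0, 1, 1, 0, 0, 0, 0]; check y·C column-wise:
  col α: 1·0 + 1·0 + 0·-4 + 0·4 + 0·2 = 0
  col β: 1·-1 + 1·1 = 0
  col γ: 0·-1 + 1·0 + 1·0 + 0·3 = 0

y = (A:0, B:1, C:1, D:0, E:0, F:0, G:0)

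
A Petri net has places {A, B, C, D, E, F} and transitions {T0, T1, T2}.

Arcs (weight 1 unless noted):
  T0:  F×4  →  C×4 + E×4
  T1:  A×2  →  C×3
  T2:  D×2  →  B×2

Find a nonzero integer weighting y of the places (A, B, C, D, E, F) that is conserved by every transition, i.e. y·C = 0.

Incidence matrix C (rows=places, cols=transitions):
       T0   T1   T2
    A   0   -2    0
    B   0    0    2
    C   4    3    0
    D   0    0   -2
    E   4    0    0
    F  -4    0    0

Candidate y = [0, 1, 0, 1, 0, 0]; check y·C column-wise:
  col T0: 1·0 + 0·4 + 1·0 + 0·4 + 0·-4 = 0
  col T1: 0·-2 + 1·0 + 0·3 + 1·0 = 0
  col T2: 1·2 + 1·-2 = 0

y = (A:0, B:1, C:0, D:1, E:0, F:0)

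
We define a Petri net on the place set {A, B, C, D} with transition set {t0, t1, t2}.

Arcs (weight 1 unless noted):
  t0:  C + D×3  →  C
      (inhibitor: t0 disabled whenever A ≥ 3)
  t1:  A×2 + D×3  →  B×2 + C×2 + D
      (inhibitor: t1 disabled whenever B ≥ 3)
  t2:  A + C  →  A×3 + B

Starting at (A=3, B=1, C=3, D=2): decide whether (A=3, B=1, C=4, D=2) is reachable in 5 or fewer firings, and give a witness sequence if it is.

NO — not reachable within 5 firings

depth 0: 1 marking
depth 1: 2 markings reached so far
depth 2: 3 markings reached so far
depth 3: 4 markings reached so far
depth 4: 4 markings reached so far
(frontier empty at depth 4; search complete)
target is not among the 4 markings reachable within 5 steps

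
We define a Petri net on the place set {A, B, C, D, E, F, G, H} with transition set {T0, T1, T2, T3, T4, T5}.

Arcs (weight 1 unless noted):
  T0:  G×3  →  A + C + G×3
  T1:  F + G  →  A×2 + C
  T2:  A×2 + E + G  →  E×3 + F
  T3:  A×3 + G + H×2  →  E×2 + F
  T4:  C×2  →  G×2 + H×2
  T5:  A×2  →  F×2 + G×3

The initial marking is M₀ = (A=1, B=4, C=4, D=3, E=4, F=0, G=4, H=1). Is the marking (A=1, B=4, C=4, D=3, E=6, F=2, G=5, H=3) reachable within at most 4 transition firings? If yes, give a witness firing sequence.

NO — not reachable within 4 firings

depth 0: 1 marking
depth 1: 3 markings reached so far
depth 2: 8 markings reached so far
depth 3: 17 markings reached so far
depth 4: 35 markings reached so far
target is not among the 35 markings reachable within 4 steps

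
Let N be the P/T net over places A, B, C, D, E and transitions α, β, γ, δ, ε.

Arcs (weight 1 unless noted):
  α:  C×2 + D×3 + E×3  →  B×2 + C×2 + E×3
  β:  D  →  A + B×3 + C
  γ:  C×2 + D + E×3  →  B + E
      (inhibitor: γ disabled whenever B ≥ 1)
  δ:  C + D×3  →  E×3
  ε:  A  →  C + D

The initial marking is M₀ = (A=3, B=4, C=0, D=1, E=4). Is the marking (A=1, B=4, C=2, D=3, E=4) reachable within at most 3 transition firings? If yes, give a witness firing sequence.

step 1: fire ε:  (A=3, B=4, C=0, D=1, E=4) → (A=2, B=4, C=1, D=2, E=4)
step 2: fire ε:  (A=2, B=4, C=1, D=2, E=4) → (A=1, B=4, C=2, D=3, E=4)

YES — reachable via ⟨ε, ε⟩ (2 firings)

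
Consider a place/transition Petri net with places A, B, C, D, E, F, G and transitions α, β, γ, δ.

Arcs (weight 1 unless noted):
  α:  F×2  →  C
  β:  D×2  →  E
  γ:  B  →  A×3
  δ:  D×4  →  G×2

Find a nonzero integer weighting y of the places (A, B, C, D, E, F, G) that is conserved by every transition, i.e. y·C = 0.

y = (A:1, B:3, C:0, D:0, E:0, F:0, G:0)

Incidence matrix C (rows=places, cols=transitions):
        α    β    γ    δ
    A   0    0    3    0
    B   0    0   -1    0
    C   1    0    0    0
    D   0   -2    0   -4
    E   0    1    0    0
    F  -2    0    0    0
    G   0    0    0    2

Candidate y = [1, 3, 0, 0, 0, 0, 0]; check y·C column-wise:
  col α: 1·0 + 3·0 + 0·1 + 0·-2 = 0
  col β: 1·0 + 3·0 + 0·-2 + 0·1 = 0
  col γ: 1·3 + 3·-1 = 0
  col δ: 1·0 + 3·0 + 0·-4 + 0·2 = 0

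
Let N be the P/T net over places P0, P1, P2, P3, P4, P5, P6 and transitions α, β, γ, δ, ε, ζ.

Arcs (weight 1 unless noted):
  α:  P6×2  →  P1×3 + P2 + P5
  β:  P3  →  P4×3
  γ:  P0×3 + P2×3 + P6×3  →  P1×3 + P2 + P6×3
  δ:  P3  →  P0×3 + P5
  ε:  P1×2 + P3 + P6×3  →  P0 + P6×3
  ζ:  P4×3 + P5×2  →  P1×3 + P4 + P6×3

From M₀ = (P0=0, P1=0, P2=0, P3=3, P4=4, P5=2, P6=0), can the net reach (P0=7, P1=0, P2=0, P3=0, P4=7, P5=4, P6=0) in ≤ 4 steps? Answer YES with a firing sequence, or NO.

depth 0: 1 marking
depth 1: 4 markings reached so far
depth 2: 11 markings reached so far
depth 3: 23 markings reached so far
depth 4: 35 markings reached so far
target is not among the 35 markings reachable within 4 steps

NO — not reachable within 4 firings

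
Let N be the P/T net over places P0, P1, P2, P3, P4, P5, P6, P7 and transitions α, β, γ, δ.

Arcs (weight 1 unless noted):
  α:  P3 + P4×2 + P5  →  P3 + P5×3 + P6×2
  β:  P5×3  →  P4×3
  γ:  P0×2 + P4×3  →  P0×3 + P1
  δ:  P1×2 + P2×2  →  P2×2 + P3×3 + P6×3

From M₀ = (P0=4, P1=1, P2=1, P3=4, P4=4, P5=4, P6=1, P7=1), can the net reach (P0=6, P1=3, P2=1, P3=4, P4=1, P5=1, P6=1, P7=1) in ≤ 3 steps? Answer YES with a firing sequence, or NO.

YES — reachable via ⟨β, γ, γ⟩ (3 firings)

step 1: fire β:  (P0=4, P1=1, P2=1, P3=4, P4=4, P5=4, P6=1, P7=1) → (P0=4, P1=1, P2=1, P3=4, P4=7, P5=1, P6=1, P7=1)
step 2: fire γ:  (P0=4, P1=1, P2=1, P3=4, P4=7, P5=1, P6=1, P7=1) → (P0=5, P1=2, P2=1, P3=4, P4=4, P5=1, P6=1, P7=1)
step 3: fire γ:  (P0=5, P1=2, P2=1, P3=4, P4=4, P5=1, P6=1, P7=1) → (P0=6, P1=3, P2=1, P3=4, P4=1, P5=1, P6=1, P7=1)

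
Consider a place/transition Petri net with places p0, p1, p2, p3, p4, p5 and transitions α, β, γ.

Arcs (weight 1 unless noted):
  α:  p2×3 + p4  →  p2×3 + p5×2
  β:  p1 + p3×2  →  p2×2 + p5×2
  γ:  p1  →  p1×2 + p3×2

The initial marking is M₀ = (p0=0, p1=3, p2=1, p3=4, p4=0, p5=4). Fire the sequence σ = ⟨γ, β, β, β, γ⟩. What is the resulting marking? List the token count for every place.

step 1: fire γ:  (p0=0, p1=3, p2=1, p3=4, p4=0, p5=4) → (p0=0, p1=4, p2=1, p3=6, p4=0, p5=4)
step 2: fire β:  (p0=0, p1=4, p2=1, p3=6, p4=0, p5=4) → (p0=0, p1=3, p2=3, p3=4, p4=0, p5=6)
step 3: fire β:  (p0=0, p1=3, p2=3, p3=4, p4=0, p5=6) → (p0=0, p1=2, p2=5, p3=2, p4=0, p5=8)
step 4: fire β:  (p0=0, p1=2, p2=5, p3=2, p4=0, p5=8) → (p0=0, p1=1, p2=7, p3=0, p4=0, p5=10)
step 5: fire γ:  (p0=0, p1=1, p2=7, p3=0, p4=0, p5=10) → (p0=0, p1=2, p2=7, p3=2, p4=0, p5=10)

(p0=0, p1=2, p2=7, p3=2, p4=0, p5=10)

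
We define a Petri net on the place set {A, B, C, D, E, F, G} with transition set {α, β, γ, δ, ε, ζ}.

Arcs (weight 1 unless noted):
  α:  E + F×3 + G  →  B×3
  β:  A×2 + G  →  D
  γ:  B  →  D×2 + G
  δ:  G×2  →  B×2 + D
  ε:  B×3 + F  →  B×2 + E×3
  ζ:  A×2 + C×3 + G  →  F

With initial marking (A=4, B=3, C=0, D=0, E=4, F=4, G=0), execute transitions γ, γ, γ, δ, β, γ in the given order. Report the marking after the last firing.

step 1: fire γ:  (A=4, B=3, C=0, D=0, E=4, F=4, G=0) → (A=4, B=2, C=0, D=2, E=4, F=4, G=1)
step 2: fire γ:  (A=4, B=2, C=0, D=2, E=4, F=4, G=1) → (A=4, B=1, C=0, D=4, E=4, F=4, G=2)
step 3: fire γ:  (A=4, B=1, C=0, D=4, E=4, F=4, G=2) → (A=4, B=0, C=0, D=6, E=4, F=4, G=3)
step 4: fire δ:  (A=4, B=0, C=0, D=6, E=4, F=4, G=3) → (A=4, B=2, C=0, D=7, E=4, F=4, G=1)
step 5: fire β:  (A=4, B=2, C=0, D=7, E=4, F=4, G=1) → (A=2, B=2, C=0, D=8, E=4, F=4, G=0)
step 6: fire γ:  (A=2, B=2, C=0, D=8, E=4, F=4, G=0) → (A=2, B=1, C=0, D=10, E=4, F=4, G=1)

(A=2, B=1, C=0, D=10, E=4, F=4, G=1)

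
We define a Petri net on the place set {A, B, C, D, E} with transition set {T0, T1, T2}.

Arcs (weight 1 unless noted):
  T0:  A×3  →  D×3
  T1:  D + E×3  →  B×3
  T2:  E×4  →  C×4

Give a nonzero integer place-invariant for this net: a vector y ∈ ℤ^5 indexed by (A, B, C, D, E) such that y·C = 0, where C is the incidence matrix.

y = (A:3, B:1, C:0, D:3, E:0)

Incidence matrix C (rows=places, cols=transitions):
       T0   T1   T2
    A  -3    0    0
    B   0    3    0
    C   0    0    4
    D   3   -1    0
    E   0   -3   -4

Candidate y = [3, 1, 0, 3, 0]; check y·C column-wise:
  col T0: 3·-3 + 1·0 + 3·3 = 0
  col T1: 3·0 + 1·3 + 3·-1 + 0·-3 = 0
  col T2: 3·0 + 1·0 + 0·4 + 3·0 + 0·-4 = 0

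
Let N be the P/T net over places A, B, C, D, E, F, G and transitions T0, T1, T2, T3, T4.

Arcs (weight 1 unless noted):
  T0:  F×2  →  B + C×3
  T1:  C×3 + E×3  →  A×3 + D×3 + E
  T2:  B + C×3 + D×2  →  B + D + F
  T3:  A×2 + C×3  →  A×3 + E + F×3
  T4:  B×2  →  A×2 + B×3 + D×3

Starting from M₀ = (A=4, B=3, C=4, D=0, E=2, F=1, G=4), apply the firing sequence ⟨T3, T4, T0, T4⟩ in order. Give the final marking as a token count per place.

step 1: fire T3:  (A=4, B=3, C=4, D=0, E=2, F=1, G=4) → (A=5, B=3, C=1, D=0, E=3, F=4, G=4)
step 2: fire T4:  (A=5, B=3, C=1, D=0, E=3, F=4, G=4) → (A=7, B=4, C=1, D=3, E=3, F=4, G=4)
step 3: fire T0:  (A=7, B=4, C=1, D=3, E=3, F=4, G=4) → (A=7, B=5, C=4, D=3, E=3, F=2, G=4)
step 4: fire T4:  (A=7, B=5, C=4, D=3, E=3, F=2, G=4) → (A=9, B=6, C=4, D=6, E=3, F=2, G=4)

(A=9, B=6, C=4, D=6, E=3, F=2, G=4)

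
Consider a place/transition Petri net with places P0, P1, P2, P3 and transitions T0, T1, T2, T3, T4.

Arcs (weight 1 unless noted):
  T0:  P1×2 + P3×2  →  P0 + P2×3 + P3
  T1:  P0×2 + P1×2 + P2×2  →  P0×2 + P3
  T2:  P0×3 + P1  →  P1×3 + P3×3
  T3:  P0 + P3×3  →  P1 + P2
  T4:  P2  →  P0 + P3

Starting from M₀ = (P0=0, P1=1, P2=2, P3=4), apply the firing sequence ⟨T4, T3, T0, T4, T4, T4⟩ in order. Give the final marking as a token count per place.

(P0=4, P1=0, P2=2, P3=4)

step 1: fire T4:  (P0=0, P1=1, P2=2, P3=4) → (P0=1, P1=1, P2=1, P3=5)
step 2: fire T3:  (P0=1, P1=1, P2=1, P3=5) → (P0=0, P1=2, P2=2, P3=2)
step 3: fire T0:  (P0=0, P1=2, P2=2, P3=2) → (P0=1, P1=0, P2=5, P3=1)
step 4: fire T4:  (P0=1, P1=0, P2=5, P3=1) → (P0=2, P1=0, P2=4, P3=2)
step 5: fire T4:  (P0=2, P1=0, P2=4, P3=2) → (P0=3, P1=0, P2=3, P3=3)
step 6: fire T4:  (P0=3, P1=0, P2=3, P3=3) → (P0=4, P1=0, P2=2, P3=4)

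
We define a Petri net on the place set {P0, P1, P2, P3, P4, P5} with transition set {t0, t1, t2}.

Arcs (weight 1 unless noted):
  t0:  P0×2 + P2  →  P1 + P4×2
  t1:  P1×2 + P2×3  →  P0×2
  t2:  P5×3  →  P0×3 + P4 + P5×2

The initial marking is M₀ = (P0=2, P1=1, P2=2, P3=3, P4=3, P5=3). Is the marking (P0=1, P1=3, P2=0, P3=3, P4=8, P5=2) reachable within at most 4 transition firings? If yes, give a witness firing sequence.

step 1: fire t0:  (P0=2, P1=1, P2=2, P3=3, P4=3, P5=3) → (P0=0, P1=2, P2=1, P3=3, P4=5, P5=3)
step 2: fire t2:  (P0=0, P1=2, P2=1, P3=3, P4=5, P5=3) → (P0=3, P1=2, P2=1, P3=3, P4=6, P5=2)
step 3: fire t0:  (P0=3, P1=2, P2=1, P3=3, P4=6, P5=2) → (P0=1, P1=3, P2=0, P3=3, P4=8, P5=2)

YES — reachable via ⟨t0, t2, t0⟩ (3 firings)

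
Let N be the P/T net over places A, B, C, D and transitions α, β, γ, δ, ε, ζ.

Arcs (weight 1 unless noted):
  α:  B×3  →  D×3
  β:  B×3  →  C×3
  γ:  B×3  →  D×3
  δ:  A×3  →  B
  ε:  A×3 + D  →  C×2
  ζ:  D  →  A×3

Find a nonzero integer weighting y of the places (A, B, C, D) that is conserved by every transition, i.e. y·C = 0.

y = (A:1, B:3, C:3, D:3)

Incidence matrix C (rows=places, cols=transitions):
        α    β    γ    δ    ε    ζ
    A   0    0    0   -3   -3    3
    B  -3   -3   -3    1    0    0
    C   0    3    0    0    2    0
    D   3    0    3    0   -1   -1

Candidate y = [1, 3, 3, 3]; check y·C column-wise:
  col α: 1·0 + 3·-3 + 3·0 + 3·3 = 0
  col β: 1·0 + 3·-3 + 3·3 + 3·0 = 0
  col γ: 1·0 + 3·-3 + 3·0 + 3·3 = 0
  col δ: 1·-3 + 3·1 + 3·0 + 3·0 = 0
  col ε: 1·-3 + 3·0 + 3·2 + 3·-1 = 0
  col ζ: 1·3 + 3·0 + 3·0 + 3·-1 = 0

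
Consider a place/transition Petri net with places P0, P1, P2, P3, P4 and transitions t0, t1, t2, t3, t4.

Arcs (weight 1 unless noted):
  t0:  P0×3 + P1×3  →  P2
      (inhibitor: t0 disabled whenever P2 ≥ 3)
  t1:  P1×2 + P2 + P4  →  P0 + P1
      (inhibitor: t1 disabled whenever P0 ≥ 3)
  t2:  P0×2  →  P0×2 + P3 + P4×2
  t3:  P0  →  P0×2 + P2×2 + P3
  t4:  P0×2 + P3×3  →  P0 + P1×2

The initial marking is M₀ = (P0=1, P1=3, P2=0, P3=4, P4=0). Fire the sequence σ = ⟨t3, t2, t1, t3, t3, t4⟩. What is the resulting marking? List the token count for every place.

(P0=4, P1=4, P2=5, P3=5, P4=1)

step 1: fire t3:  (P0=1, P1=3, P2=0, P3=4, P4=0) → (P0=2, P1=3, P2=2, P3=5, P4=0)
step 2: fire t2:  (P0=2, P1=3, P2=2, P3=5, P4=0) → (P0=2, P1=3, P2=2, P3=6, P4=2)
step 3: fire t1:  (P0=2, P1=3, P2=2, P3=6, P4=2) → (P0=3, P1=2, P2=1, P3=6, P4=1)
step 4: fire t3:  (P0=3, P1=2, P2=1, P3=6, P4=1) → (P0=4, P1=2, P2=3, P3=7, P4=1)
step 5: fire t3:  (P0=4, P1=2, P2=3, P3=7, P4=1) → (P0=5, P1=2, P2=5, P3=8, P4=1)
step 6: fire t4:  (P0=5, P1=2, P2=5, P3=8, P4=1) → (P0=4, P1=4, P2=5, P3=5, P4=1)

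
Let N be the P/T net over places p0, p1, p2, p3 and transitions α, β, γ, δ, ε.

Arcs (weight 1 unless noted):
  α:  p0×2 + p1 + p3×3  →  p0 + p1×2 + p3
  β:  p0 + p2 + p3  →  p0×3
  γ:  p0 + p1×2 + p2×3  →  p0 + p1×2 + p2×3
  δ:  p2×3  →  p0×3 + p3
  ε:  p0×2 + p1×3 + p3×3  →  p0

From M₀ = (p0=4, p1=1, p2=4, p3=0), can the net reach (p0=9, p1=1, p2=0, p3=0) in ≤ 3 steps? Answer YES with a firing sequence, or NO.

step 1: fire δ:  (p0=4, p1=1, p2=4, p3=0) → (p0=7, p1=1, p2=1, p3=1)
step 2: fire β:  (p0=7, p1=1, p2=1, p3=1) → (p0=9, p1=1, p2=0, p3=0)

YES — reachable via ⟨δ, β⟩ (2 firings)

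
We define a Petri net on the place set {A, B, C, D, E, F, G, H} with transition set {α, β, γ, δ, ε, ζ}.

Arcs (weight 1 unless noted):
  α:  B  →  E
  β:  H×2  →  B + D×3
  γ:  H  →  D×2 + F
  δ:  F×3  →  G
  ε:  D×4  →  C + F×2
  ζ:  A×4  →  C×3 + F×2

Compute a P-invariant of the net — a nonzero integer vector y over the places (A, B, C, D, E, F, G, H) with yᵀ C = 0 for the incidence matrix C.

y = (A:5, B:-3, C:8, D:1, E:-3, F:-2, G:-6, H:0)

Incidence matrix C (rows=places, cols=transitions):
        α    β    γ    δ    ε    ζ
    A   0    0    0    0    0   -4
    B  -1    1    0    0    0    0
    C   0    0    0    0    1    3
    D   0    3    2    0   -4    0
    E   1    0    0    0    0    0
    F   0    0    1   -3    2    2
    G   0    0    0    1    0    0
    H   0   -2   -1    0    0    0

Candidate y = [5, -3, 8, 1, -3, -2, -6, 0]; check y·C column-wise:
  col α: 5·0 + -3·-1 + 8·0 + 1·0 + -3·1 + -2·0 + -6·0 = 0
  col β: 5·0 + -3·1 + 8·0 + 1·3 + -3·0 + -2·0 + -6·0 + 0·-2 = 0
  col γ: 5·0 + -3·0 + 8·0 + 1·2 + -3·0 + -2·1 + -6·0 + 0·-1 = 0
  col δ: 5·0 + -3·0 + 8·0 + 1·0 + -3·0 + -2·-3 + -6·1 = 0
  col ε: 5·0 + -3·0 + 8·1 + 1·-4 + -3·0 + -2·2 + -6·0 = 0
  col ζ: 5·-4 + -3·0 + 8·3 + 1·0 + -3·0 + -2·2 + -6·0 = 0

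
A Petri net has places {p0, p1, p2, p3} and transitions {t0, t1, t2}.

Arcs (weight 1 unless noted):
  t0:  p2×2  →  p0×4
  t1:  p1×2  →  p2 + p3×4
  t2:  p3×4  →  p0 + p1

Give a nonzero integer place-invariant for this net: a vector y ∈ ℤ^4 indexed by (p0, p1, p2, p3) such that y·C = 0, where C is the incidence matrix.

y = (p0:1, p1:3, p2:2, p3:1)

Incidence matrix C (rows=places, cols=transitions):
       t0   t1   t2
   p0   4    0    1
   p1   0   -2    1
   p2  -2    1    0
   p3   0    4   -4

Candidate y = [1, 3, 2, 1]; check y·C column-wise:
  col t0: 1·4 + 3·0 + 2·-2 + 1·0 = 0
  col t1: 1·0 + 3·-2 + 2·1 + 1·4 = 0
  col t2: 1·1 + 3·1 + 2·0 + 1·-4 = 0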